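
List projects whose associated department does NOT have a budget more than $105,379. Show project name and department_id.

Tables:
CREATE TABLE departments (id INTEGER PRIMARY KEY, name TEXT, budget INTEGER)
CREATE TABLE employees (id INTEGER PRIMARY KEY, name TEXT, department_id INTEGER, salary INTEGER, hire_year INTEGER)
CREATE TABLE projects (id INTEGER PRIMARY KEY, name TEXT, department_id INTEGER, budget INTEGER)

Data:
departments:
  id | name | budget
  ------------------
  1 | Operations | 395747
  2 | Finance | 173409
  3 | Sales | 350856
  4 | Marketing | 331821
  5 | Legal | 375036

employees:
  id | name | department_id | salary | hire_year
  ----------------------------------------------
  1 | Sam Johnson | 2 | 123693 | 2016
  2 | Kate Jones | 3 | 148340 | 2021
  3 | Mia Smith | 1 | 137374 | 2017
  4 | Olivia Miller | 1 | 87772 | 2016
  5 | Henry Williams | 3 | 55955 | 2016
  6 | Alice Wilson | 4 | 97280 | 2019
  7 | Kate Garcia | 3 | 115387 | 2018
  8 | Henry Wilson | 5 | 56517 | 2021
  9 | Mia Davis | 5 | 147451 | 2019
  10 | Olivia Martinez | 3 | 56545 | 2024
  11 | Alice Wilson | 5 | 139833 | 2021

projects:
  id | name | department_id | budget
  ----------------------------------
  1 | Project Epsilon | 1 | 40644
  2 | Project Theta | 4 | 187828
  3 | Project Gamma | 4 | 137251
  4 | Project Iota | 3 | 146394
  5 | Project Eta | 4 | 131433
SELECT name, department_id FROM projects WHERE department_id NOT IN (SELECT id FROM departments WHERE budget > 105379)

Execution result:
(no rows)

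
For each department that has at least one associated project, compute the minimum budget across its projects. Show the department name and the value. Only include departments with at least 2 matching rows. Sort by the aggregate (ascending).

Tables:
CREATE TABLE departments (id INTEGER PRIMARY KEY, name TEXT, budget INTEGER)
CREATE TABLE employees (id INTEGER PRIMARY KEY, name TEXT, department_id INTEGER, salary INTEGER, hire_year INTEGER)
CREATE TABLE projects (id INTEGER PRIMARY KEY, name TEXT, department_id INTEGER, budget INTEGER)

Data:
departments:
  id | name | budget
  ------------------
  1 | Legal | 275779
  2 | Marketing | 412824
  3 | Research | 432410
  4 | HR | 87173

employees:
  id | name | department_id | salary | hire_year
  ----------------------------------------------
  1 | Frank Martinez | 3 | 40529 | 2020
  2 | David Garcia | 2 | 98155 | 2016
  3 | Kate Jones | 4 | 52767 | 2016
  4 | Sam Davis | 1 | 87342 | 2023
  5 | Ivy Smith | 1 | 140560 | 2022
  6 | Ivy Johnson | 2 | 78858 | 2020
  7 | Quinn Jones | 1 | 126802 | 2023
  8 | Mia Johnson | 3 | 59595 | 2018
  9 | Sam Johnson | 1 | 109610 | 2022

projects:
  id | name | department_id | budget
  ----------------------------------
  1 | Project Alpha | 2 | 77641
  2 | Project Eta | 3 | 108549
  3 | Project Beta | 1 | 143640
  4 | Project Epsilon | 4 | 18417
SELECT p.name, MIN(c.budget) AS min_budget FROM projects c JOIN departments p ON c.department_id = p.id GROUP BY p.id, p.name HAVING COUNT(*) >= 2 ORDER BY min_budget ASC

Execution result:
(no rows)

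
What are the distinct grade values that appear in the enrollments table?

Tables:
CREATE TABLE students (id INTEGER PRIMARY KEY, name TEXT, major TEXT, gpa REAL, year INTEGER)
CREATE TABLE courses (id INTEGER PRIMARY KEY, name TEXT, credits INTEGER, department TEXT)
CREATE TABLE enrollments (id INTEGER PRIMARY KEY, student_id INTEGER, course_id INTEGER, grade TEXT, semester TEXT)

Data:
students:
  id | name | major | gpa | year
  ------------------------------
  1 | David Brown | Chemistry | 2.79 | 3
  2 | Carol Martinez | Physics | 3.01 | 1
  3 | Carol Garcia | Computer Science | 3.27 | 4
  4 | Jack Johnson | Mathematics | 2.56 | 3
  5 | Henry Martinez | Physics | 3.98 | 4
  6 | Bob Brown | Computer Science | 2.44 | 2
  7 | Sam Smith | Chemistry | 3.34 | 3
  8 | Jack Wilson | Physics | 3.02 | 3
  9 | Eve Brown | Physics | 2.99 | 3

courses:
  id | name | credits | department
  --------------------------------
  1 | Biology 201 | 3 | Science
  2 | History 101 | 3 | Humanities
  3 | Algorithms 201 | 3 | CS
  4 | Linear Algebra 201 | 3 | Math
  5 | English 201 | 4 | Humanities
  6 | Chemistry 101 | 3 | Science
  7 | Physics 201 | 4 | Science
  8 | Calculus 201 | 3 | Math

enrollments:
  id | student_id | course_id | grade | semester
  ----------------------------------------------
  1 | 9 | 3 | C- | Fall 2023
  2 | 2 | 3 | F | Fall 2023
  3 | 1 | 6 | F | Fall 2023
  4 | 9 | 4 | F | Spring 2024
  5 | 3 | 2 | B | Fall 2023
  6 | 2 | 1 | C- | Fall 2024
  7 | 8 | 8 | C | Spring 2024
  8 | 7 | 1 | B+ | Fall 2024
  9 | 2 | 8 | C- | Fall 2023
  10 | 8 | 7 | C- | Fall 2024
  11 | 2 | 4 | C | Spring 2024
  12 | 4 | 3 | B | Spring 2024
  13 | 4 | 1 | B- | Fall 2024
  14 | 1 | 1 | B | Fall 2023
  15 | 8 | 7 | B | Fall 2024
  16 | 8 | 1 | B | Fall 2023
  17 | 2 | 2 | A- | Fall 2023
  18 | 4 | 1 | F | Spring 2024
SELECT DISTINCT grade FROM enrollments

Execution result:
grade
C-
F
B
C
B+
B-
A-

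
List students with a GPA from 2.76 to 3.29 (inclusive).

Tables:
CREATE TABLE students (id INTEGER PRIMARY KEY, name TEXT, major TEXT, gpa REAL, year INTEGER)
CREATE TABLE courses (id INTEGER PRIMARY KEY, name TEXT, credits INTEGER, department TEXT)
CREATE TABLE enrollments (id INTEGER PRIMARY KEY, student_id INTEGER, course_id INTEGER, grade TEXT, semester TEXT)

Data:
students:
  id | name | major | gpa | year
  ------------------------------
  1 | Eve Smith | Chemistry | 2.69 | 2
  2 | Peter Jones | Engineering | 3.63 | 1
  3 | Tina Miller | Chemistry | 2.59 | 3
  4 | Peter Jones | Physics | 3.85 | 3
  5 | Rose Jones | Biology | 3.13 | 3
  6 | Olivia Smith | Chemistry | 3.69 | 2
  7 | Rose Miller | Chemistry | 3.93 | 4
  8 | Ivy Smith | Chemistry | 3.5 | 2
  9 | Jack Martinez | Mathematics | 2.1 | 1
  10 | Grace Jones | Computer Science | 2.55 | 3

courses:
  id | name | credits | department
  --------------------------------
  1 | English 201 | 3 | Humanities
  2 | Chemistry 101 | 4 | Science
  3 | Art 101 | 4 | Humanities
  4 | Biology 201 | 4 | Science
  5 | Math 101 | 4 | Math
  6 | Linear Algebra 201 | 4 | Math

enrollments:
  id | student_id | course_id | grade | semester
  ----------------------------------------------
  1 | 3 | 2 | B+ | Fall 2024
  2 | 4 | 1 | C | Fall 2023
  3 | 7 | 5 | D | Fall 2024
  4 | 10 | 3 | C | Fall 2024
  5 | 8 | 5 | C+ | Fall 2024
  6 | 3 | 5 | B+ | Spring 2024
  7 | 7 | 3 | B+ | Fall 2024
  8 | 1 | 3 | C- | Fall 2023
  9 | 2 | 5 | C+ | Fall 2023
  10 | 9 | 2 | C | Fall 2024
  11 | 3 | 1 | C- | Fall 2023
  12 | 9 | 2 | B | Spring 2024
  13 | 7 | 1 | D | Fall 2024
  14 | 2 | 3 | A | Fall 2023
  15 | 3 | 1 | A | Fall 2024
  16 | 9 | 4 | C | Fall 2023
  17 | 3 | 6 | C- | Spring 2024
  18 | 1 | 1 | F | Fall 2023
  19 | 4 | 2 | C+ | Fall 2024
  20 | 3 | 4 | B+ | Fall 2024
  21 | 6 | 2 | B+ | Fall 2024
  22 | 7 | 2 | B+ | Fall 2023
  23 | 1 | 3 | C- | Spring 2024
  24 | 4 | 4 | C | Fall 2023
SELECT name, gpa FROM students WHERE gpa BETWEEN 2.76 AND 3.29

Execution result:
name | gpa
Rose Jones | 3.13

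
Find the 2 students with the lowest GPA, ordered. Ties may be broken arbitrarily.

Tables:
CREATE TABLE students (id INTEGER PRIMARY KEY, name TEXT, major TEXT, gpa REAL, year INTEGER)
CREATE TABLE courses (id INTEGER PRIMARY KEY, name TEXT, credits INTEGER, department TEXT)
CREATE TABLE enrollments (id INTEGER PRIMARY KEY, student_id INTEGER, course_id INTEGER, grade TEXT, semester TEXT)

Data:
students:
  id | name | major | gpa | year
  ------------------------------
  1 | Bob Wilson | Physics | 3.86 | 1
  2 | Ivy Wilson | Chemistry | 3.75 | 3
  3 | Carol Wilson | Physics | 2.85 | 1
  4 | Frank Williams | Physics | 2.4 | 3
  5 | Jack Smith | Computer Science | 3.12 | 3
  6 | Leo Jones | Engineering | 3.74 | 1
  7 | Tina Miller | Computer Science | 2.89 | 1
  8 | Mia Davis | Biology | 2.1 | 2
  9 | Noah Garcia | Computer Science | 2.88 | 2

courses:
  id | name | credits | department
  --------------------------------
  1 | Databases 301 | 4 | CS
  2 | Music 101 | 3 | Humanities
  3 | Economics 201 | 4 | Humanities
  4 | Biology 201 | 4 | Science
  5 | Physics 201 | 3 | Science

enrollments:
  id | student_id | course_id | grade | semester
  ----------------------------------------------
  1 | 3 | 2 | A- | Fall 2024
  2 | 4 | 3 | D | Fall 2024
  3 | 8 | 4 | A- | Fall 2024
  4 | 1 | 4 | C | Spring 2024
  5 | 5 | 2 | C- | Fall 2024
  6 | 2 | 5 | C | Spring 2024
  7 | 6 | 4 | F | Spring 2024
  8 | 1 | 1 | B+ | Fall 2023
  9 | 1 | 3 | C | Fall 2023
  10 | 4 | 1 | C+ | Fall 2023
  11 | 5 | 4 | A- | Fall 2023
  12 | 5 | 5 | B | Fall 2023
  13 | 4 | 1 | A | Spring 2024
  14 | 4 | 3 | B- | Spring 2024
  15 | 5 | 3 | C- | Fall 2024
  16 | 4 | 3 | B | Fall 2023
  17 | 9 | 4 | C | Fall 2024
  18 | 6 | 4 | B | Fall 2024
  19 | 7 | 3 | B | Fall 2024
SELECT name, gpa FROM students ORDER BY gpa ASC LIMIT 2

Execution result:
name | gpa
Mia Davis | 2.10
Frank Williams | 2.40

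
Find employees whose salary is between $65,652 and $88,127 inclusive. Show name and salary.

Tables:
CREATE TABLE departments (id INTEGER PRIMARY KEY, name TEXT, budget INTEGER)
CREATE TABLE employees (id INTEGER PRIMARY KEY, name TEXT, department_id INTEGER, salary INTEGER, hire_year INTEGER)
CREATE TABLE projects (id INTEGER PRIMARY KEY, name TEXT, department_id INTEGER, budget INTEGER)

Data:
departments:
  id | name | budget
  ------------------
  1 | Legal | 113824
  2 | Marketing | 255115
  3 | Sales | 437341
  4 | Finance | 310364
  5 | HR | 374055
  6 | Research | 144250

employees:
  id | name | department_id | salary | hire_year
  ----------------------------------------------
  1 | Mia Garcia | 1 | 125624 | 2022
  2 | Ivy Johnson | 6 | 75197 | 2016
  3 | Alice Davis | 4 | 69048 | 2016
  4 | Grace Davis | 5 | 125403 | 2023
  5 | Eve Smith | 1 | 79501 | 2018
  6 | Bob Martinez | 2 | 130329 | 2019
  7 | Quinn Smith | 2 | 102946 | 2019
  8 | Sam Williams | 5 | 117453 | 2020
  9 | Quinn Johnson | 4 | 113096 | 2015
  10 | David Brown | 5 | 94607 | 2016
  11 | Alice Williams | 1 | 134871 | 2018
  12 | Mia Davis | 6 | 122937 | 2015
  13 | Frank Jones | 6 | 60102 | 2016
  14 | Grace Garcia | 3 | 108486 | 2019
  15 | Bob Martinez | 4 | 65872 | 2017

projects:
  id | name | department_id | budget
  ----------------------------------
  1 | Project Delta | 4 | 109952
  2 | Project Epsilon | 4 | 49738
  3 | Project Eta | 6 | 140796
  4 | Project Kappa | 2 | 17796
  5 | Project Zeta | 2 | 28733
SELECT name, salary FROM employees WHERE salary BETWEEN 65652 AND 88127

Execution result:
name | salary
Ivy Johnson | 75197
Alice Davis | 69048
Eve Smith | 79501
Bob Martinez | 65872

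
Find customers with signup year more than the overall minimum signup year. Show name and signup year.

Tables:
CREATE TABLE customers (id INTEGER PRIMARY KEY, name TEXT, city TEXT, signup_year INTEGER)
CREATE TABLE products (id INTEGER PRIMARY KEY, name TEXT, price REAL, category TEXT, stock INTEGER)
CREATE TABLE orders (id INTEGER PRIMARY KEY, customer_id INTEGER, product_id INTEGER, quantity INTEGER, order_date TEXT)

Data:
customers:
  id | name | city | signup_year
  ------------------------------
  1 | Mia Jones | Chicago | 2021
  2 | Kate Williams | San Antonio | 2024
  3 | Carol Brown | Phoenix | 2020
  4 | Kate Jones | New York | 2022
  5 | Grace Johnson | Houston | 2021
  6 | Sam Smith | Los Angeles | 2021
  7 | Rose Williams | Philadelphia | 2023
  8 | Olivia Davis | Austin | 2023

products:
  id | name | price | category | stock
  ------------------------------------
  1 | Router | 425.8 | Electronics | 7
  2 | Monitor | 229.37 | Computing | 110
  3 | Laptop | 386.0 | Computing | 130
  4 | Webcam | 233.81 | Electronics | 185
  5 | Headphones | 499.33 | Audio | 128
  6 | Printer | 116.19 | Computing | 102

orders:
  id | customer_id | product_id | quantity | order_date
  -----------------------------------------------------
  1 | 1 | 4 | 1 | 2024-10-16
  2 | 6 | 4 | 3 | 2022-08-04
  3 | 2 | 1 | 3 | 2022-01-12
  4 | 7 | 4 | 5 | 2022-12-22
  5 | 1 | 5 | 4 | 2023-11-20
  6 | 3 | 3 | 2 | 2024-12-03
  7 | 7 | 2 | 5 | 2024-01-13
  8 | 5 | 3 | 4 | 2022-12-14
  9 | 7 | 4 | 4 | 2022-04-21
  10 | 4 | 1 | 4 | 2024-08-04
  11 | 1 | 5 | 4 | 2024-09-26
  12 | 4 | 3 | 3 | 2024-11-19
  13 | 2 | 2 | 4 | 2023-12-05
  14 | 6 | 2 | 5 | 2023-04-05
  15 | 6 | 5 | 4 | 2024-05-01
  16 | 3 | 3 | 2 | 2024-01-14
SELECT name, signup_year FROM customers WHERE signup_year > (SELECT MIN(signup_year) FROM customers)

Execution result:
name | signup_year
Mia Jones | 2021
Kate Williams | 2024
Kate Jones | 2022
Grace Johnson | 2021
Sam Smith | 2021
Rose Williams | 2023
Olivia Davis | 2023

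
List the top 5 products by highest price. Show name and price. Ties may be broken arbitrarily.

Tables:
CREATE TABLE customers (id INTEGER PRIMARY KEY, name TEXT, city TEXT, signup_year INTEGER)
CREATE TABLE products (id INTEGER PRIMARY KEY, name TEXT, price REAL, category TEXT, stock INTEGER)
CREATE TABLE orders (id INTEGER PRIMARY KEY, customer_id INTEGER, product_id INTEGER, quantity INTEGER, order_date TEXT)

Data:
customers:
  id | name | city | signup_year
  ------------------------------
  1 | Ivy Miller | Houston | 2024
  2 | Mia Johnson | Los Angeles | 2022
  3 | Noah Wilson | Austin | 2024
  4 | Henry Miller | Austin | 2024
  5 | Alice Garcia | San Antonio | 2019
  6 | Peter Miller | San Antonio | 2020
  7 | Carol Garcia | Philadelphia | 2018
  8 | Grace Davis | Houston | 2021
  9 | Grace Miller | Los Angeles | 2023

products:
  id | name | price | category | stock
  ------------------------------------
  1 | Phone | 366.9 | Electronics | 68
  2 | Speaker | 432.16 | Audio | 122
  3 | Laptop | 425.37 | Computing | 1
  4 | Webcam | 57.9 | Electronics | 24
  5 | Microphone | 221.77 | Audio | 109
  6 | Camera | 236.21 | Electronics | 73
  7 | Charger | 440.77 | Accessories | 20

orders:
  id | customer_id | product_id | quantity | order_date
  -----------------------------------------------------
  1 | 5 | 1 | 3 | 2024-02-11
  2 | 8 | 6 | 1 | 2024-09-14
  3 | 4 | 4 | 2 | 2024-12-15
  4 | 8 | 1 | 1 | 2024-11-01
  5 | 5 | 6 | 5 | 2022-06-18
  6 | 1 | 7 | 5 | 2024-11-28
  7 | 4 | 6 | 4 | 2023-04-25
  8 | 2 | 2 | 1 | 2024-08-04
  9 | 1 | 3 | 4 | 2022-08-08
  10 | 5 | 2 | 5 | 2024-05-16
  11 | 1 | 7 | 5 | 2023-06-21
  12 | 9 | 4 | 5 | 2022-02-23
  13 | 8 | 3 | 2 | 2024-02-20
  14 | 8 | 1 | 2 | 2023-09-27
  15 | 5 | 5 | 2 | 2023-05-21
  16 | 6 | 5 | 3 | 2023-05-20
SELECT name, price FROM products ORDER BY price DESC LIMIT 5

Execution result:
name | price
Charger | 440.77
Speaker | 432.16
Laptop | 425.37
Phone | 366.90
Camera | 236.21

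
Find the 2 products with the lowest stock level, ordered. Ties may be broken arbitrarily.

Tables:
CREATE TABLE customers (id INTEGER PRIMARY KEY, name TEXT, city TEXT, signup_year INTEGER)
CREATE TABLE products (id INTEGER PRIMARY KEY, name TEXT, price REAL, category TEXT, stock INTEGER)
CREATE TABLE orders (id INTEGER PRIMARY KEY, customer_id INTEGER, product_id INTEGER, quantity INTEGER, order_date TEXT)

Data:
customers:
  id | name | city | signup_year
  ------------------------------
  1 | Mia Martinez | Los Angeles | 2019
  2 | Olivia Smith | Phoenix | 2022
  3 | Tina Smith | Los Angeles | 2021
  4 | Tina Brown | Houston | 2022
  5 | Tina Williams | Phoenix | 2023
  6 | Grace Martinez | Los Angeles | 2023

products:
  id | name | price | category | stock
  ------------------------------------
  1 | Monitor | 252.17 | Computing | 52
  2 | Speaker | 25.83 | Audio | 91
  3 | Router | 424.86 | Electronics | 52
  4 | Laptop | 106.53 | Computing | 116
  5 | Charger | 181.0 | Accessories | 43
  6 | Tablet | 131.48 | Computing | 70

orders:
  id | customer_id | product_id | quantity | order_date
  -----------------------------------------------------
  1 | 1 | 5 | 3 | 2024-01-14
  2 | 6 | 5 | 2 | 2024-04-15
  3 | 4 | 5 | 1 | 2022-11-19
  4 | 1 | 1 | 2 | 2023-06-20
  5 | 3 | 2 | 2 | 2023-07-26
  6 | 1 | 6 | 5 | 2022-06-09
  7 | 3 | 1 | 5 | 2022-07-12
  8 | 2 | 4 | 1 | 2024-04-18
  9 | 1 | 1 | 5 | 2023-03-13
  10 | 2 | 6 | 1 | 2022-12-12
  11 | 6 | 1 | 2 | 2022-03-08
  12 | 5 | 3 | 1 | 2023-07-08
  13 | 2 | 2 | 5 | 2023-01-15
SELECT name, stock FROM products ORDER BY stock ASC LIMIT 2

Execution result:
name | stock
Charger | 43
Monitor | 52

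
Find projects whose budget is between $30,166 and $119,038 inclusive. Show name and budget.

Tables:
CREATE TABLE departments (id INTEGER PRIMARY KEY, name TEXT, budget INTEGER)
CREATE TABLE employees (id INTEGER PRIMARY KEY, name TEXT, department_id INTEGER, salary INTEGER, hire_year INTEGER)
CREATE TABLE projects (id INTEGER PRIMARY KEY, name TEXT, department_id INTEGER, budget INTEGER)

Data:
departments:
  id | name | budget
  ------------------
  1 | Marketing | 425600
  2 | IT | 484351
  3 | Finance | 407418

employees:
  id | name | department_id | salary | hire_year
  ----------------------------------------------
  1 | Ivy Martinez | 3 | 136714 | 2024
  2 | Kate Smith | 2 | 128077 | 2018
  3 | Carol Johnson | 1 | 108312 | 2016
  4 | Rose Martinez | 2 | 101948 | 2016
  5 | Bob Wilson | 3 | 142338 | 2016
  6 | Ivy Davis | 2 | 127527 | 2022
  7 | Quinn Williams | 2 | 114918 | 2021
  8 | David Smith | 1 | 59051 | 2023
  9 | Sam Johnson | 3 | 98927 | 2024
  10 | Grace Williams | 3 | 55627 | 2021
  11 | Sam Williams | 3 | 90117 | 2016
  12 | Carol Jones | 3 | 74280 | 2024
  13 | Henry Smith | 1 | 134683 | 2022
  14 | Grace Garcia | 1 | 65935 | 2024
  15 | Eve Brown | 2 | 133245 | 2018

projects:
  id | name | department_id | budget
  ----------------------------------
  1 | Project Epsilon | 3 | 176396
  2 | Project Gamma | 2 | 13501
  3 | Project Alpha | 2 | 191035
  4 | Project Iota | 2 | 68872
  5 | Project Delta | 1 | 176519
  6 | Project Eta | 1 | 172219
SELECT name, budget FROM projects WHERE budget BETWEEN 30166 AND 119038

Execution result:
name | budget
Project Iota | 68872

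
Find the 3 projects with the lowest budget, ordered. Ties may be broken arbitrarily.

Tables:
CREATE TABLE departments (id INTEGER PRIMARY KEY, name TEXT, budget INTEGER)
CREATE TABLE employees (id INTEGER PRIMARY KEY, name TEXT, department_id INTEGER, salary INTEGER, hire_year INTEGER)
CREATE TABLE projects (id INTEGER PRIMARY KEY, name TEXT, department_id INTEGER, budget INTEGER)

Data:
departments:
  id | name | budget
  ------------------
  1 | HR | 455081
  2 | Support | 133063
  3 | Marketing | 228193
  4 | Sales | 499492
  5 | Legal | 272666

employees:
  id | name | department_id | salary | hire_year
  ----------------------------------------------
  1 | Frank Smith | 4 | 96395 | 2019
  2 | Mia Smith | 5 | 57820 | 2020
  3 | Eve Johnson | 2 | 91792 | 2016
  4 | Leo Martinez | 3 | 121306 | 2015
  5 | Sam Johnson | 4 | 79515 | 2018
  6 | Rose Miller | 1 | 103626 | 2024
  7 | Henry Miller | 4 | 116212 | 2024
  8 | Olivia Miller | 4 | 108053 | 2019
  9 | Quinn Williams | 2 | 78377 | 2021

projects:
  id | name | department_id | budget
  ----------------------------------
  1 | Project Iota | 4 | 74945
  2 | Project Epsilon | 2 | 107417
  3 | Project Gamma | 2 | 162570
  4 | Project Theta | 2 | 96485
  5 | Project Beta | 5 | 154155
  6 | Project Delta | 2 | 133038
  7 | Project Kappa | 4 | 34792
SELECT name, budget FROM projects ORDER BY budget ASC LIMIT 3

Execution result:
name | budget
Project Kappa | 34792
Project Iota | 74945
Project Theta | 96485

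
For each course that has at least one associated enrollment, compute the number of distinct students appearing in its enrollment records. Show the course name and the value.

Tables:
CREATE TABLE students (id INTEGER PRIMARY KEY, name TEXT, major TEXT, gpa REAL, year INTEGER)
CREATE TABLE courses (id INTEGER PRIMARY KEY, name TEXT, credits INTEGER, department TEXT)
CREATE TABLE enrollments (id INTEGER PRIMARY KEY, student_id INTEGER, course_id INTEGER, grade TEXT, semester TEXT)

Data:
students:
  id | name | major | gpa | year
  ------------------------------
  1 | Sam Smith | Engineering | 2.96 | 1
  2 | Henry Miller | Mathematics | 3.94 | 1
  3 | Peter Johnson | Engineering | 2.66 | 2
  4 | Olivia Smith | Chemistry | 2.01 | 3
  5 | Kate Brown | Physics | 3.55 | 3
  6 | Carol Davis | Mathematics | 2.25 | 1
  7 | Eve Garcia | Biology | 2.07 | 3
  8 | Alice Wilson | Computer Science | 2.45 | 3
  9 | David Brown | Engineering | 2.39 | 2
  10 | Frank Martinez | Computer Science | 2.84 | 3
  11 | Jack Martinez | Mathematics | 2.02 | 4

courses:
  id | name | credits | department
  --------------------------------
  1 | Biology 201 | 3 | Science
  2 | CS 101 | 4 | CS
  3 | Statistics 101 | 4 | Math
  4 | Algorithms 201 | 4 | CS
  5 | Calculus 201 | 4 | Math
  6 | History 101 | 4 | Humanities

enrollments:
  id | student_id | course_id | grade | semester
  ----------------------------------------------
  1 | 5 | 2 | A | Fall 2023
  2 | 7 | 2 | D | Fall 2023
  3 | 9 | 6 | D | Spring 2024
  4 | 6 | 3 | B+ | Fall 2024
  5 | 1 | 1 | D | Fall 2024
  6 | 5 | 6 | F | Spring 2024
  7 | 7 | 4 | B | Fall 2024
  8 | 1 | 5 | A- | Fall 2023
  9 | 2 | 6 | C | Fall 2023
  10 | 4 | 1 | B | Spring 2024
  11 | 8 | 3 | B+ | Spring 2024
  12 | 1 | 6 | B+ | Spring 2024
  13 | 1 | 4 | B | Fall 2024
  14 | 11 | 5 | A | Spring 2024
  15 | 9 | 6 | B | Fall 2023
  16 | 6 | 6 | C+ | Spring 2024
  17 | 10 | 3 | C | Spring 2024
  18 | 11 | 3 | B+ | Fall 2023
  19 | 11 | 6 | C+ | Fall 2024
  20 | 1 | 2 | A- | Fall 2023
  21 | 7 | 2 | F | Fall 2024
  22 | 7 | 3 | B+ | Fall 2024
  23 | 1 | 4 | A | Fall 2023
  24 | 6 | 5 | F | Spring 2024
SELECT p.name, COUNT(DISTINCT c.student_id) AS distinct_student_count FROM enrollments c JOIN courses p ON c.course_id = p.id GROUP BY p.id, p.name

Execution result:
name | distinct_student_count
Biology 201 | 2
CS 101 | 3
Statistics 101 | 5
Algorithms 201 | 2
Calculus 201 | 3
History 101 | 6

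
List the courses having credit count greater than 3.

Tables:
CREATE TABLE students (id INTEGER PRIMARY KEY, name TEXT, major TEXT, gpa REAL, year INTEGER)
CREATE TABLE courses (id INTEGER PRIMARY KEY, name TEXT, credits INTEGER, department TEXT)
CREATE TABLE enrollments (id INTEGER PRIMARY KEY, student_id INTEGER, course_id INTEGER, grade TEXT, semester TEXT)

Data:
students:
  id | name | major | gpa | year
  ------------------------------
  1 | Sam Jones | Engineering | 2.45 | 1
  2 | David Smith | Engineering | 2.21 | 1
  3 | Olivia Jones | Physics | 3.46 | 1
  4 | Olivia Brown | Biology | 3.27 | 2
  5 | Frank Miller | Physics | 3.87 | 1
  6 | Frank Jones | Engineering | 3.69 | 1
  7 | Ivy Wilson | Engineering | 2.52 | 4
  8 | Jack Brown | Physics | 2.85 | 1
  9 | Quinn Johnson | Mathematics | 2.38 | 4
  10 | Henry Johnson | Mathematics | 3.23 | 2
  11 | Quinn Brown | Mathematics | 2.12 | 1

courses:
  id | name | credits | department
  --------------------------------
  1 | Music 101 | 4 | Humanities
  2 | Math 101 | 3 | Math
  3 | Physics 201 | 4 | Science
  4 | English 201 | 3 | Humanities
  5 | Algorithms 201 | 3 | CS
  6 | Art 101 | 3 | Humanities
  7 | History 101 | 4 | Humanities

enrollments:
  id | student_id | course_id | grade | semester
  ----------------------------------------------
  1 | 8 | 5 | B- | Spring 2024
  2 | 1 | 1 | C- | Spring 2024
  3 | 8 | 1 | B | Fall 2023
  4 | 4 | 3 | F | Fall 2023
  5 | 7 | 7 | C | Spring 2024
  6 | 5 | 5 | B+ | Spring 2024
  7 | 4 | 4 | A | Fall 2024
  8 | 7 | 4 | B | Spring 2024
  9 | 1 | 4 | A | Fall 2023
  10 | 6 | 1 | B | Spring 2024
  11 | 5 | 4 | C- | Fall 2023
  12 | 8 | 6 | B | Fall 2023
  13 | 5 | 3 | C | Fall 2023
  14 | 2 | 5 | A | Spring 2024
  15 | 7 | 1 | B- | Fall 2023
SELECT name, credits FROM courses WHERE credits > 3

Execution result:
name | credits
Music 101 | 4
Physics 201 | 4
History 101 | 4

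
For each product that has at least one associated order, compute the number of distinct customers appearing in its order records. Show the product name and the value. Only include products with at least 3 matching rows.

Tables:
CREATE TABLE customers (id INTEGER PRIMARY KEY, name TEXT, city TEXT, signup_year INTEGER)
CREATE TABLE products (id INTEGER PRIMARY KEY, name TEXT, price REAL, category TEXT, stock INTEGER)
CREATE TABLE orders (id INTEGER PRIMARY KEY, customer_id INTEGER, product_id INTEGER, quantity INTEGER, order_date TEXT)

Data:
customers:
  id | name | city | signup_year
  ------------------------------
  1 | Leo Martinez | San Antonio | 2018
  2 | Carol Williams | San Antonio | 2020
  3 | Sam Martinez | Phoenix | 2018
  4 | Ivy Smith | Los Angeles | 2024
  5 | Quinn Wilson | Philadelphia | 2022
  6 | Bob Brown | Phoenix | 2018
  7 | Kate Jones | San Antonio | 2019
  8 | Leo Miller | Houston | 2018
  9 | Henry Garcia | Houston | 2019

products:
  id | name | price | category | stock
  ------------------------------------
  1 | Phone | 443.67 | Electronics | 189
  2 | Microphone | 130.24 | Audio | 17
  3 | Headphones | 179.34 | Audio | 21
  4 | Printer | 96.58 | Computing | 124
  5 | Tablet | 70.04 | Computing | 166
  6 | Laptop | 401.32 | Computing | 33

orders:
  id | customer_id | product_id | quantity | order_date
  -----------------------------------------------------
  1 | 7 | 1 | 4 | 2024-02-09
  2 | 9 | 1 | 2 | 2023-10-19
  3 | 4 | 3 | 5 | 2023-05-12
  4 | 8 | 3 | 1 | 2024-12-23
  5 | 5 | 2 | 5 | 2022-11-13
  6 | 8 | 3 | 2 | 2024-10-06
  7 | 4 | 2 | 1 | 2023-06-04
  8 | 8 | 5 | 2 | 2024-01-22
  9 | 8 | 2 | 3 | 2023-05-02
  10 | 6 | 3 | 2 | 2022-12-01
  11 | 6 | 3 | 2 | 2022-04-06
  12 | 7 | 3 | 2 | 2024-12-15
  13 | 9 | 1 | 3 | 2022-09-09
SELECT p.name, COUNT(DISTINCT c.customer_id) AS distinct_customer_count FROM orders c JOIN products p ON c.product_id = p.id GROUP BY p.id, p.name HAVING COUNT(*) >= 3

Execution result:
name | distinct_customer_count
Phone | 2
Microphone | 3
Headphones | 4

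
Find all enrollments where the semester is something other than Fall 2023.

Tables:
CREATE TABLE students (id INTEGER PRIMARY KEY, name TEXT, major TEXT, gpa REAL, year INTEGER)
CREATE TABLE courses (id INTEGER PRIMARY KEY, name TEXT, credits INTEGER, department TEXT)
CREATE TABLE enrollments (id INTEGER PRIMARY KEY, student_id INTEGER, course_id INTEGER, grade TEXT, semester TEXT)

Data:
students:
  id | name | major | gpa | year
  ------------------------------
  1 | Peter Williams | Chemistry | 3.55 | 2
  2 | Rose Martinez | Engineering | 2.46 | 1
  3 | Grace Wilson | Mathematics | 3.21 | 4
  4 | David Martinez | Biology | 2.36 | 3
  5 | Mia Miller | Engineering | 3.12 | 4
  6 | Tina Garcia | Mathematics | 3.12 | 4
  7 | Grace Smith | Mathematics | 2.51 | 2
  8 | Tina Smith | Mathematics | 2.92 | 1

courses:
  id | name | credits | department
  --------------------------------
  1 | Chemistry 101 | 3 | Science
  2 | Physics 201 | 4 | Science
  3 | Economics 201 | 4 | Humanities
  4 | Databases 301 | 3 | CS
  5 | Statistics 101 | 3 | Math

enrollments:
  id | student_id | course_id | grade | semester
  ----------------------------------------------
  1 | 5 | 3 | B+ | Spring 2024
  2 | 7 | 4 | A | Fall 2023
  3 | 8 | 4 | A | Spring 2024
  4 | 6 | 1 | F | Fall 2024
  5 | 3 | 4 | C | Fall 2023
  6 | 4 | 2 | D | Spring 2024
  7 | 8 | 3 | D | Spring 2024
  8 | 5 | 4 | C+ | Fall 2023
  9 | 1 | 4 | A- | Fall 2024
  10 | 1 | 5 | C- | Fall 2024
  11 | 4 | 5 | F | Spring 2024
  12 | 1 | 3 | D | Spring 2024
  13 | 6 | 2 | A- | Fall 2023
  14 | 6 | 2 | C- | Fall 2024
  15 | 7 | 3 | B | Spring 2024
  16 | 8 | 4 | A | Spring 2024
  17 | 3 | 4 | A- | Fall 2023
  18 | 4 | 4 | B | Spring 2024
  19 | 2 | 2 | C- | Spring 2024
SELECT id, semester FROM enrollments WHERE semester <> 'Fall 2023'

Execution result:
id | semester
1 | Spring 2024
3 | Spring 2024
4 | Fall 2024
6 | Spring 2024
7 | Spring 2024
9 | Fall 2024
10 | Fall 2024
11 | Spring 2024
12 | Spring 2024
14 | Fall 2024
15 | Spring 2024
16 | Spring 2024
18 | Spring 2024
19 | Spring 2024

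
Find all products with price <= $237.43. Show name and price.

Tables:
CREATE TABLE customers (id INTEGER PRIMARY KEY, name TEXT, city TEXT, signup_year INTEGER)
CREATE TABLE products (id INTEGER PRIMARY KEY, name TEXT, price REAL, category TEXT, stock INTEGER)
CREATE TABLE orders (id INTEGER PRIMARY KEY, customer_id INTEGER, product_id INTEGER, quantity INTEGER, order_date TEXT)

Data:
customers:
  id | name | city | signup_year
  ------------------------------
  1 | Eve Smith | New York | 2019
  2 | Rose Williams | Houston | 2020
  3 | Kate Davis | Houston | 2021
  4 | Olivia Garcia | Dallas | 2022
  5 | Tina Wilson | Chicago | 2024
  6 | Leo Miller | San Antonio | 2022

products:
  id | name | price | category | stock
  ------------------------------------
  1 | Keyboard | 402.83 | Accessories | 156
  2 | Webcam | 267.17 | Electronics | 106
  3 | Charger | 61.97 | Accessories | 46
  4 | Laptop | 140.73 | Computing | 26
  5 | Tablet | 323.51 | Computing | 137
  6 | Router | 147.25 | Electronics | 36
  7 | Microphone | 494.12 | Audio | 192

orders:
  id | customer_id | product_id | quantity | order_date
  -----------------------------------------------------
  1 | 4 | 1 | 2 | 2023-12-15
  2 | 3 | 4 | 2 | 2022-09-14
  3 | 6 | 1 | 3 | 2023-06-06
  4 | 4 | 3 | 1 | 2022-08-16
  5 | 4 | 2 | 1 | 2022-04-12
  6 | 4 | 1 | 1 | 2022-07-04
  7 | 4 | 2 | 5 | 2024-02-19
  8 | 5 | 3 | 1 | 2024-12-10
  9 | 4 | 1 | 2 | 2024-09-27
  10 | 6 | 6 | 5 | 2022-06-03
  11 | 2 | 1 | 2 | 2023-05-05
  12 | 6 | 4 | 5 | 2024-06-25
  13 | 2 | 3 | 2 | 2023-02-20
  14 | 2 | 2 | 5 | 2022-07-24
SELECT name, price FROM products WHERE price <= 237.43

Execution result:
name | price
Charger | 61.97
Laptop | 140.73
Router | 147.25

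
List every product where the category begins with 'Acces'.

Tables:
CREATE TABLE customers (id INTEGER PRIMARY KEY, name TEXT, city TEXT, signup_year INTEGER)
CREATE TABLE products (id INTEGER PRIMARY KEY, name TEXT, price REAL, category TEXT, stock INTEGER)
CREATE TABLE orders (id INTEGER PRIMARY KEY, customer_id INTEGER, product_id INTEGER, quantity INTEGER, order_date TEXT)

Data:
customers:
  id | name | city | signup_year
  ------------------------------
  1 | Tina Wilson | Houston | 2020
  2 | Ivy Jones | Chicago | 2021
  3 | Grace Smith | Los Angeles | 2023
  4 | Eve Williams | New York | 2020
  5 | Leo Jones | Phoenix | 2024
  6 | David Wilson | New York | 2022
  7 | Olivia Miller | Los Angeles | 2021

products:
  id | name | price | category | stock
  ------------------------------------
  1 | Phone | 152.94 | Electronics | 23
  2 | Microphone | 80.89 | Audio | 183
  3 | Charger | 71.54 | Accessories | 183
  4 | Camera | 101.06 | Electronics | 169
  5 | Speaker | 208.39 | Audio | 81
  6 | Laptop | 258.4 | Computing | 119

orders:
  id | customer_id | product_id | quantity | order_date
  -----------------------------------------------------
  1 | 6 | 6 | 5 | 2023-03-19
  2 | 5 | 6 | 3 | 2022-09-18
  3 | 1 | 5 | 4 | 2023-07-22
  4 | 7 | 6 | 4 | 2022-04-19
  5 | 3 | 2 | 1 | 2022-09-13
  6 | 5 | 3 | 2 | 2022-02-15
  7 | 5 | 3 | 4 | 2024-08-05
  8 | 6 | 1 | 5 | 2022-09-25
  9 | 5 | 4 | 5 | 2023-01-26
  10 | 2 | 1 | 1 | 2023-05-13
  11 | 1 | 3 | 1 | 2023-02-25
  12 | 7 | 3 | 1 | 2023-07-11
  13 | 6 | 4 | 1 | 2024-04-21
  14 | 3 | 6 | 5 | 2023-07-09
SELECT name, category FROM products WHERE category LIKE 'Acces%'

Execution result:
name | category
Charger | Accessories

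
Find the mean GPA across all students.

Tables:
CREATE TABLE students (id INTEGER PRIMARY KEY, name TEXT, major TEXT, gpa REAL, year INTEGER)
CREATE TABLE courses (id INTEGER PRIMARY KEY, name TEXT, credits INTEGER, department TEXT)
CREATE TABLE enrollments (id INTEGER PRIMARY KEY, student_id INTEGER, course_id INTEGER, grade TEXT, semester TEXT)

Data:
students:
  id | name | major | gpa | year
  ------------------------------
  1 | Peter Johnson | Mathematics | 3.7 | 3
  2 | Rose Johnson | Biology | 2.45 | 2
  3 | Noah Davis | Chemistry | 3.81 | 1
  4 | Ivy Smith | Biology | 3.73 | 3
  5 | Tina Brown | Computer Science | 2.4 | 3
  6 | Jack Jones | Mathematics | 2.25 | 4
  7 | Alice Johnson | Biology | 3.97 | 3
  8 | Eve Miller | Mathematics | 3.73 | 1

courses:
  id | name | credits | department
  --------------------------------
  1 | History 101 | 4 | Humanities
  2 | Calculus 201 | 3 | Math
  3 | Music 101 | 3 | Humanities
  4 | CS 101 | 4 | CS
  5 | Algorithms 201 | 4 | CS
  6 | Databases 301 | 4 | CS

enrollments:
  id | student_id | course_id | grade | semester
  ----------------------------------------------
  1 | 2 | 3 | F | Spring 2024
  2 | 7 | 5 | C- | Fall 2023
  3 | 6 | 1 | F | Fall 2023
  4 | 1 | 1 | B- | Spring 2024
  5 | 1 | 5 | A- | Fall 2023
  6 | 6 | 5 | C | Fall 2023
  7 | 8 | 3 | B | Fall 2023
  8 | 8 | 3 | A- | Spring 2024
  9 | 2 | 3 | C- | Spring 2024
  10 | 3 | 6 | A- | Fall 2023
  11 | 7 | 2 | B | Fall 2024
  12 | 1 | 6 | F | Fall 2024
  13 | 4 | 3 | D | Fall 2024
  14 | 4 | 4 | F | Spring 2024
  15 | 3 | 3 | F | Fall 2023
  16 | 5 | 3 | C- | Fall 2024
SELECT AVG(gpa) FROM students

Execution result:
3.26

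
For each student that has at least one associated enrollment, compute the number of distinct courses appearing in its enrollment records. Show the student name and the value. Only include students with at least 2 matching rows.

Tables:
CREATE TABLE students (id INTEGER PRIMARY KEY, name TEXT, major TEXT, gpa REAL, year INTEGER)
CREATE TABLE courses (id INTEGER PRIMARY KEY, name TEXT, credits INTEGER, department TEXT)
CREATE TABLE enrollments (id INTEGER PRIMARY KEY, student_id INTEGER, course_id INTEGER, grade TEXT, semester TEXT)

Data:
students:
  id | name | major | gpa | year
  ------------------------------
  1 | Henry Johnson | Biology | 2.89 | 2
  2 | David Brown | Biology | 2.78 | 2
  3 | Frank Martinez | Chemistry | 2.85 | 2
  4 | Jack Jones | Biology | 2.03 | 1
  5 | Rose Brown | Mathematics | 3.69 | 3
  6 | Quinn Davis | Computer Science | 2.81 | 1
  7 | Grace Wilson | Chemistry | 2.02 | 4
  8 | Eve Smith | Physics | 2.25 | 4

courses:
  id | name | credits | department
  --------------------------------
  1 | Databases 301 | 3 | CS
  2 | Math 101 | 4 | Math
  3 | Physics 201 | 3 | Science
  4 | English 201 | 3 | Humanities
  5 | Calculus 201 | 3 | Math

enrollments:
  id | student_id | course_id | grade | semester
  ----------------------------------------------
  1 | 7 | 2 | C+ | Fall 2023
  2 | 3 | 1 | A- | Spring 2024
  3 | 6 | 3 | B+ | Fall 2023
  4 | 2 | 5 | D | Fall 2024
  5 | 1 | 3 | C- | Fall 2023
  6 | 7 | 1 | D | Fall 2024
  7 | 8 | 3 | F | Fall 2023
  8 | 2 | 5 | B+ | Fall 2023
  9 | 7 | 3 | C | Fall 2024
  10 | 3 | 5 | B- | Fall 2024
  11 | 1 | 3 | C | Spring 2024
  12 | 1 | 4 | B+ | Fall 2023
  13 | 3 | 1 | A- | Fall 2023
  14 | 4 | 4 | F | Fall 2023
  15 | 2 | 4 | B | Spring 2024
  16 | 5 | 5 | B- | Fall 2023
SELECT p.name, COUNT(DISTINCT c.course_id) AS distinct_course_count FROM enrollments c JOIN students p ON c.student_id = p.id GROUP BY p.id, p.name HAVING COUNT(*) >= 2

Execution result:
name | distinct_course_count
Henry Johnson | 2
David Brown | 2
Frank Martinez | 2
Grace Wilson | 3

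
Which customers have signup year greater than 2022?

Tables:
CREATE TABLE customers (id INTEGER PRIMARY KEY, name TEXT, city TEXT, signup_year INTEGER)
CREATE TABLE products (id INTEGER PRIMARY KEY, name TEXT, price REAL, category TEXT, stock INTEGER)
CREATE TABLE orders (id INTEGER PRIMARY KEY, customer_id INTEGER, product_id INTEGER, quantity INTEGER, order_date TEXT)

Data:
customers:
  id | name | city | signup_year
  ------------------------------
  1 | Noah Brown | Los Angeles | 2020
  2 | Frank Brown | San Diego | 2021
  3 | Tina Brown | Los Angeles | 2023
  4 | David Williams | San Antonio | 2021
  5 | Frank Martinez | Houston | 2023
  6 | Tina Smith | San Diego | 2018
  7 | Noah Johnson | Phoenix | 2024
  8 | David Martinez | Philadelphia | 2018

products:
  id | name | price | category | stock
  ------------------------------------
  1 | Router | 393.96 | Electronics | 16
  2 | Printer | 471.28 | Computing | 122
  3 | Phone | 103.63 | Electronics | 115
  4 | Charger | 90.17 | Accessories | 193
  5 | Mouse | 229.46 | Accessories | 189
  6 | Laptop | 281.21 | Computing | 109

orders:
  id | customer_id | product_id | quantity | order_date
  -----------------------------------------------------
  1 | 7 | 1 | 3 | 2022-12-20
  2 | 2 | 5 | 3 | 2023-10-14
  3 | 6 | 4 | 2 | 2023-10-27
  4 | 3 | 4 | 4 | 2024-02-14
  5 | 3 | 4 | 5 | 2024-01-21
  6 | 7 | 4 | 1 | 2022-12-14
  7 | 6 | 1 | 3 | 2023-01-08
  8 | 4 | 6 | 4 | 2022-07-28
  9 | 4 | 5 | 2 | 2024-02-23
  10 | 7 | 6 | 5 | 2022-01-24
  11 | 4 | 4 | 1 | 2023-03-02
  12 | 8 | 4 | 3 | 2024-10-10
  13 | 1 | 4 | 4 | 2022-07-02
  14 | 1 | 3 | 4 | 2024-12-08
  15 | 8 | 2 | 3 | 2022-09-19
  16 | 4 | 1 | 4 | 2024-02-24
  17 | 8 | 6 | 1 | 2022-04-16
SELECT name, signup_year FROM customers WHERE signup_year > 2022

Execution result:
name | signup_year
Tina Brown | 2023
Frank Martinez | 2023
Noah Johnson | 2024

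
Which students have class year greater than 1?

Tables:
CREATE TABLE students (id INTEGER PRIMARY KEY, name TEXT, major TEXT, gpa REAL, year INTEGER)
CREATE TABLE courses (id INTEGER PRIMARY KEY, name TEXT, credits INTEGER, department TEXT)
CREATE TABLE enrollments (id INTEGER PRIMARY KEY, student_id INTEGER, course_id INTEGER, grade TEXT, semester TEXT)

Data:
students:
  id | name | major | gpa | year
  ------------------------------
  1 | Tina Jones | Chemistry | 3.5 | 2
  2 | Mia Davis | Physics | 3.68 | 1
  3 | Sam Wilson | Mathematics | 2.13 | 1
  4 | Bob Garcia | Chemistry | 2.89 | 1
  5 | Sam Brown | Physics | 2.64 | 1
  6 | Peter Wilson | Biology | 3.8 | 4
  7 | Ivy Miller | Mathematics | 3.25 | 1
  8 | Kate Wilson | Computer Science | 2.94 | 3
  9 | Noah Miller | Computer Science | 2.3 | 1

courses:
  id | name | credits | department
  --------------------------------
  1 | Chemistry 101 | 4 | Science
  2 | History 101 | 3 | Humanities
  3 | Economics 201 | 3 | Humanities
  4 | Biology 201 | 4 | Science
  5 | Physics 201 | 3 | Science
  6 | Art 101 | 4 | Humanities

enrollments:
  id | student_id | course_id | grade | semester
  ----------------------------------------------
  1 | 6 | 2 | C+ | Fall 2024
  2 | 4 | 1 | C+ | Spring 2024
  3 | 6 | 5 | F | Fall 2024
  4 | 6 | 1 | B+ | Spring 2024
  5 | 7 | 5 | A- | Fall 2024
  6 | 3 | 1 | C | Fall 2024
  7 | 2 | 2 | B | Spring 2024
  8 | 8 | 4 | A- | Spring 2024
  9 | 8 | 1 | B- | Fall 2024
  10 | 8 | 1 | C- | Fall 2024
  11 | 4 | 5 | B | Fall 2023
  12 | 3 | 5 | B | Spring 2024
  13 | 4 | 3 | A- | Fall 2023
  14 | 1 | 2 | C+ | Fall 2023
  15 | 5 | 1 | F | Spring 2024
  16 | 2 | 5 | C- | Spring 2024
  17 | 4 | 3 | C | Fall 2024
SELECT name, year FROM students WHERE year > 1

Execution result:
name | year
Tina Jones | 2
Peter Wilson | 4
Kate Wilson | 3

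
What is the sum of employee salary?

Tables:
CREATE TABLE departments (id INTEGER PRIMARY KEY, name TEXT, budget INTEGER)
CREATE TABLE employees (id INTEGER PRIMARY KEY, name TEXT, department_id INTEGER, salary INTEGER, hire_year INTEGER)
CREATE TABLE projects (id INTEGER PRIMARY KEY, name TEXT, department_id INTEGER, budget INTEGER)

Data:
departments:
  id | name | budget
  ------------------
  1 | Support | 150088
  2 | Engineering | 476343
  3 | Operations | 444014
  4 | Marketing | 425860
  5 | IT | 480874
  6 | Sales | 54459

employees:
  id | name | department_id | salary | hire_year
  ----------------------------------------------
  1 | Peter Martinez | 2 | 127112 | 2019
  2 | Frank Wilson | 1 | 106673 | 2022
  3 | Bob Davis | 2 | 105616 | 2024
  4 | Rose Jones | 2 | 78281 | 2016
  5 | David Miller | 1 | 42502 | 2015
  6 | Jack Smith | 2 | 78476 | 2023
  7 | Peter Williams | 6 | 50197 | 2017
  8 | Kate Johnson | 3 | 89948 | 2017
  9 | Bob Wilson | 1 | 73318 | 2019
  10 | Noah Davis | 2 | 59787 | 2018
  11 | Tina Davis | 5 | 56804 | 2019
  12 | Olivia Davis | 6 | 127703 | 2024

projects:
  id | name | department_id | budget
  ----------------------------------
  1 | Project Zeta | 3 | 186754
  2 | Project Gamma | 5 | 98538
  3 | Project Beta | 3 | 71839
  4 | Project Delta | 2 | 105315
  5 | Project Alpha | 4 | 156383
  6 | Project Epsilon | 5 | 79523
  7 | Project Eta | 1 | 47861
SELECT SUM(salary) FROM employees

Execution result:
996417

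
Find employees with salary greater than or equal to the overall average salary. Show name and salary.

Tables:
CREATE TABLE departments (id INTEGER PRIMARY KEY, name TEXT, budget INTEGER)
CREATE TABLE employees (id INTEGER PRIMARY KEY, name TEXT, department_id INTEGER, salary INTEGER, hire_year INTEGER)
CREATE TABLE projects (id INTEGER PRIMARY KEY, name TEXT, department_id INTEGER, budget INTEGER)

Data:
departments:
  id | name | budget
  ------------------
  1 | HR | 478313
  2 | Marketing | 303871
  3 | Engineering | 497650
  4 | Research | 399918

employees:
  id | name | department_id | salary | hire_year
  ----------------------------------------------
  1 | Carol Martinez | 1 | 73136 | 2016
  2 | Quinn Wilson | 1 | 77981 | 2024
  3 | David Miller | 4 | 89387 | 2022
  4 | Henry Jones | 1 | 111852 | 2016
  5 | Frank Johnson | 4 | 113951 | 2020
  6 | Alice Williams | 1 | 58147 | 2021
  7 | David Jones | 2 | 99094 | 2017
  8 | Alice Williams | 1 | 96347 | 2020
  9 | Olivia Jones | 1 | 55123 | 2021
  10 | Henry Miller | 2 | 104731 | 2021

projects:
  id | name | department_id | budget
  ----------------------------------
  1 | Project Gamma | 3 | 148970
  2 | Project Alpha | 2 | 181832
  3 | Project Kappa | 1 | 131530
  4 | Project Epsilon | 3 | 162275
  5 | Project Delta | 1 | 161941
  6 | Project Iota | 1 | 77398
SELECT name, salary FROM employees WHERE salary >= (SELECT AVG(salary) FROM employees)

Execution result:
name | salary
David Miller | 89387
Henry Jones | 111852
Frank Johnson | 113951
David Jones | 99094
Alice Williams | 96347
Henry Miller | 104731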